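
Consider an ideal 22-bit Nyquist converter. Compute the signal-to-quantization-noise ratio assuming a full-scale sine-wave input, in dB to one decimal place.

134.2 dB

SNR ≈ 6.02·N + 1.76 dB = 6.02·22 + 1.76 = 134.20 dB.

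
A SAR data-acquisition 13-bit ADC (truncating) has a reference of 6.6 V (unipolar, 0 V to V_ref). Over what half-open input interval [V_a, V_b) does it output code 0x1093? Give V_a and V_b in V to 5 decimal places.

LSB = 6.6/2^13 = 0.806 mV.
Code 0x1093 = 4243 decimal.
V_a = V_low + 4243·LSB = 3.41843 V; V_b = V_low + 4244·LSB = 3.41924 V.

[3.41843 V, 3.41924 V)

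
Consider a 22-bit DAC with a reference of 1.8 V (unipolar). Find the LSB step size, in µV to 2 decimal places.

Full-scale span = 1.8 V.
LSB = 1.8 / 2^22 = 1.8 / 4194304 = 4.29153e-07 V = 0.43 µV.

0.43 µV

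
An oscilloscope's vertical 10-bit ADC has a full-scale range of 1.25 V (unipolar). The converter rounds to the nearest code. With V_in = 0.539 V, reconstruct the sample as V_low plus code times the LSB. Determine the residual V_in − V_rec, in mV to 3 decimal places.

Step size: 1.25 V ÷ 2^10 = 1.221 mV.
(V_in − V_low)/LSB = (0.539 − 0)/0.0012207 = 441.5488 → code 442 (round).
Code 442 maps back to 0 + 442×0.0012207 V = 0.53955078 V.
Difference: -0.000550781 V → -0.551 mV.

-0.551 mV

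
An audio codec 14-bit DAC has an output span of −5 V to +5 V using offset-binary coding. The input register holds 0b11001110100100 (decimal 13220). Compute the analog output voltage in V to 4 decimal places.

3.0688 V

LSB = 10 V / 2^14 = 0.610 mV.
Code 0b11001110100100 = 13220 decimal.
V_out = (−5) + 13220 × 0.000610352 V = 3.06885 V.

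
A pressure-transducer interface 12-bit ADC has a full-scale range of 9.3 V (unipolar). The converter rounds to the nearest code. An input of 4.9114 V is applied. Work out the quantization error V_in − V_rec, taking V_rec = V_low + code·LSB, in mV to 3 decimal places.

0.292 mV

One LSB is 9.3 V / 4096 = 2.271 mV.
Scaled input = 2163.1284 LSBs, so code = 2163.
Code 2163 maps back to 0 + 2163×0.00227051 V = 4.9111084 V.
Error = 4.9114 − 4.9111084 = 0.000291602 V = 0.292 mV.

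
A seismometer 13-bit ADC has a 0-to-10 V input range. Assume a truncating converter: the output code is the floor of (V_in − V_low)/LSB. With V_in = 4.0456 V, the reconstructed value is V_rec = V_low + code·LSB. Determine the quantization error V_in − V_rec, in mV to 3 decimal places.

Step size: 10 V ÷ 2^13 = 1.221 mV.
(V_in − V_low)/LSB = (4.0456 − 0)/0.0012207 = 3314.1555 → code 3314 (floor).
V_rec = 0 + 3314·0.0012207 = 4.0454102 V.
V_in − V_rec = 0.000189844 V = 0.190 mV.

0.190 mV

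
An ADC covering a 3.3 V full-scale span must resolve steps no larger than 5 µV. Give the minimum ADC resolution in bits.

Number of steps required ≥ 3.3 V / 5 µV = 660000.00.
Need 2^N ≥ 660000.00; 2^19 = 524288, 2^20 = 1048576.
Minimum N = 20.

20 bits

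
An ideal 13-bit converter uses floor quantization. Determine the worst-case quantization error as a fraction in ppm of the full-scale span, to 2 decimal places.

Truncating → worst-case error = 1 LSB = V_FS/2^13, so 1e+06/8192 = 122.07 ppm of full scale.

122.07 ppm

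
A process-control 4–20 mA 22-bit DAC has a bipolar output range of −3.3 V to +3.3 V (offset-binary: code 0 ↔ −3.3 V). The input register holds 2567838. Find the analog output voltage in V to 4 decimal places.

0.7407 V

LSB = 6.6 V / 2^22 = 1.57 µV.
V_out = (−3.3) + 2567838 × 1.57356e-06 V = 0.740654 V.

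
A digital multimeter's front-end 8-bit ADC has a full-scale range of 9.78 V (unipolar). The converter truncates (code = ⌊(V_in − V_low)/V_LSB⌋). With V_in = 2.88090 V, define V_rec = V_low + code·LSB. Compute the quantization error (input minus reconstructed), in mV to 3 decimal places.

15.666 mV

LSB = 9.78/2^8 = 38.203 mV.
Scaled input = 75.4101 LSBs, so code = 75.
Code 75 maps back to 0 + 75×0.0382031 V = 2.8652344 V.
Error = 2.88090 − 2.8652344 = 0.0156656 V = 15.666 mV.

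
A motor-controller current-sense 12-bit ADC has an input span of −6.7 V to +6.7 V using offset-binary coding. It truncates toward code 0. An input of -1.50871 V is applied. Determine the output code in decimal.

With 4096 levels over 13.4 V, one step is 3.271 mV.
Input sits at 1586.830 steps above V_low.
So the output code is 1586.

code 1586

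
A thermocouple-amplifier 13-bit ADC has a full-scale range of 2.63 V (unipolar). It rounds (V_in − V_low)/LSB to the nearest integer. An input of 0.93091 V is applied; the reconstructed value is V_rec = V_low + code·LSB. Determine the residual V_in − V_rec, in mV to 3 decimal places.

-0.120 mV

Step size: 2.63 V ÷ 2^13 = 321.04 µV.
(0.93091 − 0)/0.000321045 = 2899.6254; round gives code 2900.
Reconstructed: 0.93103027 V.
Difference: -0.000120273 V → -0.120 mV.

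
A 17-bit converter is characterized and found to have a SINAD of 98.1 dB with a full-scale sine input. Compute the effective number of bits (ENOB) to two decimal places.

16.00 bits

ENOB = (SINAD − 1.76) / 6.02 = (98.1 − 1.76)/6.02 = 16.003.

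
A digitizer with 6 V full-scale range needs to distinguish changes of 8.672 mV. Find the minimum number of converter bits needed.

10 bits

Number of steps required ≥ 6 V / 8.672 mV = 691.88.
Need 2^N ≥ 691.88; 2^9 = 512, 2^10 = 1024.
Minimum N = 10.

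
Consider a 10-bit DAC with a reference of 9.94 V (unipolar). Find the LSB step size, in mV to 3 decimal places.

9.707 mV

Full-scale span = 9.94 V.
LSB = 9.94 / 2^10 = 9.94 / 1024 = 0.00970703 V = 9.707 mV.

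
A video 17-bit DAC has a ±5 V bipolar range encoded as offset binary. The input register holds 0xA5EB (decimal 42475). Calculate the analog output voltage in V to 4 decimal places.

LSB = 10 V / 2^17 = 76.29 µV.
Code 0xA5EB = 42475 decimal.
V_out = (−5) + 42475 × 7.62939e-05 V = -1.75941 V.

-1.7594 V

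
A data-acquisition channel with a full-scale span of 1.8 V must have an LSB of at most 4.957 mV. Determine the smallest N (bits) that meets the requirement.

9 bits

Number of steps required ≥ 1.8 V / 4.957 mV = 363.12.
Need 2^N ≥ 363.12; 2^8 = 256, 2^9 = 512.
Minimum N = 9.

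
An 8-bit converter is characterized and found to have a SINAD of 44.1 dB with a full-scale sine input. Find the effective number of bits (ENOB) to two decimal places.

ENOB = (SINAD − 1.76) / 6.02 = (44.1 − 1.76)/6.02 = 7.033.

7.03 bits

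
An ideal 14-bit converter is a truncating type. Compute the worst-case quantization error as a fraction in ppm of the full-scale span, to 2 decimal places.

Truncating → worst-case error = 1 LSB = V_FS/2^14, so 1e+06/16384 = 61.0352 ppm of full scale.

61.04 ppm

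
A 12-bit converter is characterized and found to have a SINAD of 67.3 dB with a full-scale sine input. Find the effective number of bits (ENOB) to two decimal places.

10.89 bits

ENOB = (SINAD − 1.76) / 6.02 = (67.3 − 1.76)/6.02 = 10.887.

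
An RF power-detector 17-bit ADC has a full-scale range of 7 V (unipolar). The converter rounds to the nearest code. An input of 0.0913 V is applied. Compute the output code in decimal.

code 1710

Full-scale span = 7 V; LSB = 7/2^17 = 53.41 µV.
(0.0913 − 0) / 5.34058e-05 = 1709.553 LSBs.
round(1709.553) = 1710.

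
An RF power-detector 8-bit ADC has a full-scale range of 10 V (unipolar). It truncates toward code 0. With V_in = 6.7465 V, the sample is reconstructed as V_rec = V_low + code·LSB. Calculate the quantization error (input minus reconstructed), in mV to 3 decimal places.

LSB = 10/2^8 = 39.062 mV.
(6.7465 − 0)/0.0390625 = 172.7104; ⌊·⌋ gives code 172.
Reconstructed: 6.71875 V.
Difference: 0.02775 V → 27.750 mV.

27.750 mV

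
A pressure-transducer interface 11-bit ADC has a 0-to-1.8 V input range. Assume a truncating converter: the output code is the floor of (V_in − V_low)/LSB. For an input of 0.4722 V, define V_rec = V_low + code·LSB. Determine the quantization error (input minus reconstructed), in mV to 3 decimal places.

Step size: 1.8 V ÷ 2^11 = 0.879 mV.
Scaled input = 537.2587 LSBs, so code = 537.
Reconstructed: 0.47197266 V.
V_in − V_rec = 0.000227344 V = 0.227 mV.

0.227 mV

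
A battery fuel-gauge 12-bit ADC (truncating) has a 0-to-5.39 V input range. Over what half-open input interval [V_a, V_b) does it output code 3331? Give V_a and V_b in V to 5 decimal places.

[4.38332 V, 4.38464 V)

LSB = 5.39/2^12 = 1.316 mV.
V_a = V_low + 3331·LSB = 4.38332 V; V_b = V_low + 3332·LSB = 4.38464 V.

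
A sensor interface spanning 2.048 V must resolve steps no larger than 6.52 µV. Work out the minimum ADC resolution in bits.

19 bits

Number of steps required ≥ 2.048 V / 6.52 µV = 314110.43.
Need 2^N ≥ 314110.43; 2^18 = 262144, 2^19 = 524288.
Minimum N = 19.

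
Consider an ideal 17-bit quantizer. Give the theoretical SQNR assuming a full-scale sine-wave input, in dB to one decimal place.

SNR ≈ 6.02·N + 1.76 dB = 6.02·17 + 1.76 = 104.10 dB.

104.1 dB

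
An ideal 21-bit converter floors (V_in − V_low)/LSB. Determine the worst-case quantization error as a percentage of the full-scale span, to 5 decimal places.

Truncating → worst-case error = 1 LSB = V_FS/2^21, so 100/2097152 = 4.76837e-05 % of full scale.

0.00005 %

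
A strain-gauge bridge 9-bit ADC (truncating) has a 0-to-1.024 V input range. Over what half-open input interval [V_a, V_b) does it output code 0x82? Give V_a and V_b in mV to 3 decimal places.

LSB = 1.024/2^9 = 2.000 mV.
Code 0x82 = 130 decimal.
V_a = V_low + 130·LSB = 0.26 V; V_b = V_low + 131·LSB = 0.262 V.

[260.000 mV, 262.000 mV)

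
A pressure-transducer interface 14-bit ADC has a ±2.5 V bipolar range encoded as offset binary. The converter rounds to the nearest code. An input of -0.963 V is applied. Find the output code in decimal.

code 5036

With 16384 levels over 5 V, one step is 305.18 µV.
(V_in − V_low)/LSB = (-0.963 − (−2.5)) / 0.000305176 = 5036.442.
So the output code is 5036.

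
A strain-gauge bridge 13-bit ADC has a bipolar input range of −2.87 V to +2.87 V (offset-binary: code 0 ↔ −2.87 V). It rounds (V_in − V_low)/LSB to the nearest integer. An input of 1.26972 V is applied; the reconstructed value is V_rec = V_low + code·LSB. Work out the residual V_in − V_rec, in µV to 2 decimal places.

81.33 µV

LSB = 5.74/2^13 = 0.701 mV.
(1.26972 − (−2.87))/0.000700684 = 5908.1161; round gives code 5908.
Reconstructed: 1.2696387 V.
Difference: 8.13281e-05 V → 81.33 µV.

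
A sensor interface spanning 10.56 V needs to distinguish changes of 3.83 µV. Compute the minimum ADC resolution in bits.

22 bits

Number of steps required ≥ 10.56 V / 3.83 µV = 2757180.16.
Need 2^N ≥ 2757180.16; 2^21 = 2097152, 2^22 = 4194304.
Minimum N = 22.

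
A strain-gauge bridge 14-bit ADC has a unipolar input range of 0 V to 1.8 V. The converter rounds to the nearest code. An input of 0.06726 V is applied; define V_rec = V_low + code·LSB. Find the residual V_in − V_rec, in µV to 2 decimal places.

One LSB is 1.8 V / 16384 = 109.86 µV.
(0.06726 − 0)/0.000109863 = 612.2155; round gives code 612.
V_rec = 0 + 612·0.000109863 = 0.067236328 V.
Error = 0.06726 − 0.067236328 = 2.36719e-05 V = 23.67 µV.

23.67 µV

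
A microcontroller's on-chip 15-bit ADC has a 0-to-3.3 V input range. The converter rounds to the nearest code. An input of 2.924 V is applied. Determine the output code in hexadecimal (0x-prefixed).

Full-scale span = 3.3 V; LSB = 3.3/2^15 = 100.71 µV.
(V_in − V_low)/LSB = (2.924 − 0) / 0.000100708 = 29034.434.
round(29034.434) = 29034.
In hexadecimal (0x-prefixed): 0x716A.

code 0x716A (decimal 29034)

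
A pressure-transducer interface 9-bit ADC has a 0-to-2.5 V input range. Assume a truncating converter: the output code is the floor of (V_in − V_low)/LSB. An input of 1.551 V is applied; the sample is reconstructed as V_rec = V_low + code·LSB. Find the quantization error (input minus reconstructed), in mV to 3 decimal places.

3.148 mV

One LSB is 2.5 V / 512 = 4.883 mV.
(V_in − V_low)/LSB = (1.551 − 0)/0.00488281 = 317.6448 → code 317 (floor).
V_rec = 0 + 317·0.00488281 = 1.5478516 V.
Difference: 0.00314844 V → 3.148 mV.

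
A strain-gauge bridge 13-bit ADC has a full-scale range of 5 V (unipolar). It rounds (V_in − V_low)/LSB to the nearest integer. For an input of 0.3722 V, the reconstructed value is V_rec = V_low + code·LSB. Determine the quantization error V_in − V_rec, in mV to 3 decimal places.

-0.114 mV

One LSB is 5 V / 8192 = 0.610 mV.
(0.3722 − 0)/0.000610352 = 609.8125; round gives code 610.
Reconstructed: 0.37231445 V.
V_in − V_rec = -0.000114453 V = -0.114 mV.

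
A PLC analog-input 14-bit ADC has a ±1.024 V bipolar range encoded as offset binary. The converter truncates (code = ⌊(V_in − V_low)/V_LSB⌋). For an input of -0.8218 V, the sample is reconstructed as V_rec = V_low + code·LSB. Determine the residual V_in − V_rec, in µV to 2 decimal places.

75.00 µV

Step size: 2.048 V ÷ 2^14 = 125.00 µV.
Scaled input = 1617.6000 LSBs, so code = 1617.
Code 1617 maps back to (−1.024) + 1617×0.000125 V = -0.821875 V.
Difference: 7.5e-05 V → 75.00 µV.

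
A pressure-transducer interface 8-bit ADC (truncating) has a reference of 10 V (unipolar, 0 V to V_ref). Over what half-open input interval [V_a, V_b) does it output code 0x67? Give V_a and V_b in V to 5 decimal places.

[4.02344 V, 4.06250 V)

LSB = 10/2^8 = 39.062 mV.
Code 0x67 = 103 decimal.
V_a = V_low + 103·LSB = 4.02344 V; V_b = V_low + 104·LSB = 4.0625 V.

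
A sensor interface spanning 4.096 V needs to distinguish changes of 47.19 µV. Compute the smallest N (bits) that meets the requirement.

Number of steps required ≥ 4.096 V / 47.19 µV = 86798.05.
Need 2^N ≥ 86798.05; 2^16 = 65536, 2^17 = 131072.
Minimum N = 17.

17 bits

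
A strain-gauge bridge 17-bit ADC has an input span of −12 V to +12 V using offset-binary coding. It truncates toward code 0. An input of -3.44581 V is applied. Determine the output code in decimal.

Full-scale span = 24 V; LSB = 24/2^17 = 183.11 µV.
Input sits at 46717.283 steps above V_low.
⌊·⌋(46717.283) = 46717.

code 46717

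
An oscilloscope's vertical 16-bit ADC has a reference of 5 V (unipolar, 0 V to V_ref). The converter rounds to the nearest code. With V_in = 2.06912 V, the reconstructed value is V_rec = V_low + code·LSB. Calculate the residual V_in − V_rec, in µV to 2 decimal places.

28.20 µV

Step size: 5 V ÷ 2^16 = 76.29 µV.
Scaled input = 27120.3697 LSBs, so code = 27120.
Reconstructed: 2.0690918 V.
Error = 2.06912 − 2.0690918 = 2.82031e-05 V = 28.20 µV.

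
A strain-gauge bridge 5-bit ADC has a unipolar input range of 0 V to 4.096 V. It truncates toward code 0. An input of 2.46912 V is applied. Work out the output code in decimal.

code 19

With 32 levels over 4.096 V, one step is 128.000 mV.
Input sits at 19.290 steps above V_low.
So the output code is 19.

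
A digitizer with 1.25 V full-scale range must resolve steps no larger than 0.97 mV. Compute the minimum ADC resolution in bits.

Number of steps required ≥ 1.25 V / 0.97 mV = 1288.66.
Need 2^N ≥ 1288.66; 2^10 = 1024, 2^11 = 2048.
Minimum N = 11.

11 bits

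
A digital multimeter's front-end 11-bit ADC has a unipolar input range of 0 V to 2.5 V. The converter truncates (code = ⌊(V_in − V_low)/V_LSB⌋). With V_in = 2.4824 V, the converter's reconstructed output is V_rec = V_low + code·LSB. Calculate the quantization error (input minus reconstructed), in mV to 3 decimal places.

Step size: 2.5 V ÷ 2^11 = 1.221 mV.
(2.4824 − 0)/0.0012207 = 2033.5821; ⌊·⌋ gives code 2033.
Code 2033 maps back to 0 + 2033×0.0012207 V = 2.4816895 V.
V_in − V_rec = 0.000710547 V = 0.711 mV.

0.711 mV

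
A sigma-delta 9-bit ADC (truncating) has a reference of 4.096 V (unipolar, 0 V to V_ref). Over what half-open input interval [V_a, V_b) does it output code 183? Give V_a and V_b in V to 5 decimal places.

[1.46400 V, 1.47200 V)

LSB = 4.096/2^9 = 8.000 mV.
V_a = V_low + 183·LSB = 1.464 V; V_b = V_low + 184·LSB = 1.472 V.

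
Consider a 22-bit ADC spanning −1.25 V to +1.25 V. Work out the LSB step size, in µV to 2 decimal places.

Full-scale span = 2.5 V.
LSB = 2.5 / 2^22 = 2.5 / 4194304 = 5.96046e-07 V = 0.60 µV.

0.60 µV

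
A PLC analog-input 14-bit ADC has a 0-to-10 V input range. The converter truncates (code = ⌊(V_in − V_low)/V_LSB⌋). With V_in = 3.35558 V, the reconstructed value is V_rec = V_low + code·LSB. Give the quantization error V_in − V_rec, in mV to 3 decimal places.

0.477 mV

One LSB is 10 V / 16384 = 0.610 mV.
(3.35558 − 0)/0.000610352 = 5497.7823; ⌊·⌋ gives code 5497.
V_rec = 0 + 5497·0.000610352 = 3.3551025 V.
V_in − V_rec = 0.000477461 V = 0.477 mV.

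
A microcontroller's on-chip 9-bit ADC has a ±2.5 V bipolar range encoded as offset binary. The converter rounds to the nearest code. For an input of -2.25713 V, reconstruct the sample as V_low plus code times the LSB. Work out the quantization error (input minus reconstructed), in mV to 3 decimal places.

Step size: 5 V ÷ 2^9 = 9.766 mV.
Scaled input = 24.8699 LSBs, so code = 25.
V_rec = (−2.5) + 25·0.00976562 = -2.2558594 V.
V_in − V_rec = -0.00127063 V = -1.271 mV.

-1.271 mV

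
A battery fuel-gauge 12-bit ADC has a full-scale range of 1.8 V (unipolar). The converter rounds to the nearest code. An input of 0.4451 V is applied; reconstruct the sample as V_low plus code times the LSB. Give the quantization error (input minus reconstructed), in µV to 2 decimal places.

-66.02 µV

Step size: 1.8 V ÷ 2^12 = 439.45 µV.
(0.4451 − 0)/0.000439453 = 1012.8498; round gives code 1013.
Reconstructed: 0.44516602 V.
Error = 0.4451 − 0.44516602 = -6.60156e-05 V = -66.02 µV.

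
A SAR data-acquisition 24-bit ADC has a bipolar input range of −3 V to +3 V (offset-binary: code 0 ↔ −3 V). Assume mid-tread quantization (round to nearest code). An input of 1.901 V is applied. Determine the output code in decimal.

code 13704189

With 16777216 levels over 6 V, one step is 0.36 µV.
Input sits at 13704189.269 steps above V_low.
So the output code is 13704189.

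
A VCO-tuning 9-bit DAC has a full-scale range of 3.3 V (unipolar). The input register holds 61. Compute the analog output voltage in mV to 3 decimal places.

393.164 mV

LSB = 3.3 V / 2^9 = 6.445 mV.
V_out = 0 + 61 × 0.00644531 V = 0.393164 V.
= 393.164 mV.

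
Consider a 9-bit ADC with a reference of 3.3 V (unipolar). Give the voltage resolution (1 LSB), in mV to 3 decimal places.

6.445 mV

Full-scale span = 3.3 V.
LSB = 3.3 / 2^9 = 3.3 / 512 = 0.00644531 V = 6.445 mV.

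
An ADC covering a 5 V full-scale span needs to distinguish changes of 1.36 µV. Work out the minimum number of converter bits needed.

22 bits

Number of steps required ≥ 5 V / 1.36 µV = 3676470.59.
Need 2^N ≥ 3676470.59; 2^21 = 2097152, 2^22 = 4194304.
Minimum N = 22.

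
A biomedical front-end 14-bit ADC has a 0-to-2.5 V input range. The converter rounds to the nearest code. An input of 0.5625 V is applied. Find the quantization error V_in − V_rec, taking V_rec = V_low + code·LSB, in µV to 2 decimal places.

Step size: 2.5 V ÷ 2^14 = 152.59 µV.
Scaled input = 3686.4000 LSBs, so code = 3686.
V_rec = 0 + 3686·0.000152588 = 0.56243896 V.
Difference: 6.10352e-05 V → 61.04 µV.

61.04 µV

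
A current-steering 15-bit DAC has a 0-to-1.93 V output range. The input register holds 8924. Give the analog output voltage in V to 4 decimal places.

0.5256 V

LSB = 1.93 V / 2^15 = 58.90 µV.
V_out = 0 + 8924 × 5.88989e-05 V = 0.525614 V.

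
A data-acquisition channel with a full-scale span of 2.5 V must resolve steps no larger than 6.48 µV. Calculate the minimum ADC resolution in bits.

19 bits

Number of steps required ≥ 2.5 V / 6.48 µV = 385802.47.
Need 2^N ≥ 385802.47; 2^18 = 262144, 2^19 = 524288.
Minimum N = 19.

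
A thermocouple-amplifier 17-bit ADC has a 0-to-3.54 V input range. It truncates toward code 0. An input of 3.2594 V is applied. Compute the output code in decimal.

Full-scale span = 3.54 V; LSB = 3.54/2^17 = 27.01 µV.
(3.2594 − 0) / 2.70081e-05 = 120682.508 LSBs.
Floor → code 120682.

code 120682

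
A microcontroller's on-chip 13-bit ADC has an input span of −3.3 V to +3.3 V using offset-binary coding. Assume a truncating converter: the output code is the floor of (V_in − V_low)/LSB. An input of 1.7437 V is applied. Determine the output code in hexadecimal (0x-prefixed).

code 0x1874 (decimal 6260)

With 8192 levels over 6.6 V, one step is 0.806 mV.
(V_in − V_low)/LSB = (1.7437 − (−3.3)) / 0.000805664 = 6260.302.
So the output code is 6260.
In hexadecimal (0x-prefixed): 0x1874.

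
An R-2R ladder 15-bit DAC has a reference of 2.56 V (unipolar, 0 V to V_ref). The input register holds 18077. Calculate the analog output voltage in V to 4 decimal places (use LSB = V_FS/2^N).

1.4123 V

LSB = 2.56 V / 2^15 = 78.12 µV.
V_out = 0 + 18077 × 7.8125e-05 V = 1.41227 V.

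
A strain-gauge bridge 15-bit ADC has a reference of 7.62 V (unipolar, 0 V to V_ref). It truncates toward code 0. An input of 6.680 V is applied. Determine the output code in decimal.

LSB = 7.62 V / 32768 = 232.54 µV.
(6.680 − 0) / 0.000232544 = 28725.753 LSBs.
So the output code is 28725.

code 28725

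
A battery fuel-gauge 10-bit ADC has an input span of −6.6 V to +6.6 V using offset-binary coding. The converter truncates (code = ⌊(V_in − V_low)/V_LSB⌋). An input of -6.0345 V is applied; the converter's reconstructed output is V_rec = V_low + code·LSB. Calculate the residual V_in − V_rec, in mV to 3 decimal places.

Step size: 13.2 V ÷ 2^10 = 12.891 mV.
(V_in − V_low)/LSB = (-6.0345 − (−6.6))/0.0128906 = 43.8691 → code 43 (floor).
V_rec = (−6.6) + 43·0.0128906 = -6.0457031 V.
Error = -6.0345 − (−6.0457031) = 0.0112031 V = 11.203 mV.

11.203 mV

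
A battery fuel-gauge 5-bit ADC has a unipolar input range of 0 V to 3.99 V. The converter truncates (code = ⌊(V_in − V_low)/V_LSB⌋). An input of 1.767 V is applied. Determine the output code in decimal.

code 14

Full-scale span = 3.99 V; LSB = 3.99/2^5 = 124.688 mV.
(1.767 − 0) / 0.124688 = 14.171 LSBs.
So the output code is 14.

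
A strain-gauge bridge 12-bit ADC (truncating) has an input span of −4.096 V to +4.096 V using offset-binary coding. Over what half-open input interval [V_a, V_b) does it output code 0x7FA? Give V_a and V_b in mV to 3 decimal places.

LSB = 8.192/2^12 = 2.000 mV.
Code 0x7FA = 2042 decimal.
V_a = V_low + 2042·LSB = -0.012 V; V_b = V_low + 2043·LSB = -0.01 V.

[-12.000 mV, -10.000 mV)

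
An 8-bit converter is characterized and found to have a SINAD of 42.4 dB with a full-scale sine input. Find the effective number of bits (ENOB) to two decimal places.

6.75 bits

ENOB = (SINAD − 1.76) / 6.02 = (42.4 − 1.76)/6.02 = 6.751.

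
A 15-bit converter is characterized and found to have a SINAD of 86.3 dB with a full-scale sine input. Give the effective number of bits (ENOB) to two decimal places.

14.04 bits

ENOB = (SINAD − 1.76) / 6.02 = (86.3 − 1.76)/6.02 = 14.043.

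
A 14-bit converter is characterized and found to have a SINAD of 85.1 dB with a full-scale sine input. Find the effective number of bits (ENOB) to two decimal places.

13.84 bits

ENOB = (SINAD − 1.76) / 6.02 = (85.1 − 1.76)/6.02 = 13.844.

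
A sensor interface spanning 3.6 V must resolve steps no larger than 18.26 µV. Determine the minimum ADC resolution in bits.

Number of steps required ≥ 3.6 V / 18.26 µV = 197152.25.
Need 2^N ≥ 197152.25; 2^17 = 131072, 2^18 = 262144.
Minimum N = 18.

18 bits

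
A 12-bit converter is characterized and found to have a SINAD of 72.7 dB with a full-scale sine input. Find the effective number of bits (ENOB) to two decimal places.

ENOB = (SINAD − 1.76) / 6.02 = (72.7 − 1.76)/6.02 = 11.784.

11.78 bits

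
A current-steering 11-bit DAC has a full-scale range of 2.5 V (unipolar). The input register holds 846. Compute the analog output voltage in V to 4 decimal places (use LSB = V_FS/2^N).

1.0327 V

LSB = 2.5 V / 2^11 = 1.221 mV.
V_out = 0 + 846 × 0.0012207 V = 1.03271 V.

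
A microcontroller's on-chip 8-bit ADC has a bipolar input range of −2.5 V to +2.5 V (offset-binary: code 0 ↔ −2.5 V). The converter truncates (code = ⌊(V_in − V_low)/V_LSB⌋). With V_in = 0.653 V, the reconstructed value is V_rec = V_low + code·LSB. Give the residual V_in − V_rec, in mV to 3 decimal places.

LSB = 5/2^8 = 19.531 mV.
Scaled input = 161.4336 LSBs, so code = 161.
Reconstructed: 0.64453125 V.
Error = 0.653 − 0.64453125 = 0.00846875 V = 8.469 mV.

8.469 mV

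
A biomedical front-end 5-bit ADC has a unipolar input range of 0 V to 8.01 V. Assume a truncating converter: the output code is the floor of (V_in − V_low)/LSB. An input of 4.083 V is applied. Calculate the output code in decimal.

LSB = 8.01 V / 32 = 250.312 mV.
(V_in − V_low)/LSB = (4.083 − 0) / 0.250312 = 16.312.
Floor → code 16.

code 16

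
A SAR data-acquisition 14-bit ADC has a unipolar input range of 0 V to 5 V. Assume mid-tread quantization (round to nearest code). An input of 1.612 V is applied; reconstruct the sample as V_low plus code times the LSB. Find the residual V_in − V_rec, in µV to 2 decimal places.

61.52 µV

One LSB is 5 V / 16384 = 305.18 µV.
(V_in − V_low)/LSB = (1.612 − 0)/0.000305176 = 5282.2016 → code 5282 (round).
Reconstructed: 1.6119385 V.
Error = 1.612 − 1.6119385 = 6.15234e-05 V = 61.52 µV.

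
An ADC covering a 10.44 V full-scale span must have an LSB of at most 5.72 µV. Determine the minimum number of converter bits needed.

Number of steps required ≥ 10.44 V / 5.72 µV = 1825174.83.
Need 2^N ≥ 1825174.83; 2^20 = 1048576, 2^21 = 2097152.
Minimum N = 21.

21 bits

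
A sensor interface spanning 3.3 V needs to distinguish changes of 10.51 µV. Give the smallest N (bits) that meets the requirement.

Number of steps required ≥ 3.3 V / 10.51 µV = 313986.68.
Need 2^N ≥ 313986.68; 2^18 = 262144, 2^19 = 524288.
Minimum N = 19.

19 bits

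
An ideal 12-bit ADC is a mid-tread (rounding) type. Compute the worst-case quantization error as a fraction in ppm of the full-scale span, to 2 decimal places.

122.07 ppm

Rounding → worst-case error = ½ LSB = V_FS/2^13, so 1e+06/8192 = 122.07 ppm of full scale.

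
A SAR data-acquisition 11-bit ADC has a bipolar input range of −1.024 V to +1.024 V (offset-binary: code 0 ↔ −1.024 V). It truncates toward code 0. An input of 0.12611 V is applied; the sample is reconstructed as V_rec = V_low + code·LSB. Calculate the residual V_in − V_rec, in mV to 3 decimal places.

0.110 mV

One LSB is 2.048 V / 2048 = 1.000 mV.
(0.12611 − (−1.024))/0.001 = 1150.1100; ⌊·⌋ gives code 1150.
Reconstructed: 0.126 V.
Difference: 0.00011 V → 0.110 mV.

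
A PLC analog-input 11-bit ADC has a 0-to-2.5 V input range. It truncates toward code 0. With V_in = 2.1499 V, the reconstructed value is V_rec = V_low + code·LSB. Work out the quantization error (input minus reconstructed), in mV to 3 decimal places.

One LSB is 2.5 V / 2048 = 1.221 mV.
(V_in − V_low)/LSB = (2.1499 − 0)/0.0012207 = 1761.1981 → code 1761 (floor).
V_rec = 0 + 1761·0.0012207 = 2.1496582 V.
Error = 2.1499 − 2.1496582 = 0.000241797 V = 0.242 mV.

0.242 mV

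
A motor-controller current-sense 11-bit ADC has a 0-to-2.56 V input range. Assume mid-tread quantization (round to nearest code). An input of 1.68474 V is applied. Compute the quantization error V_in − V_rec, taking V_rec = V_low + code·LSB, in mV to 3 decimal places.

One LSB is 2.56 V / 2048 = 1.250 mV.
(1.68474 − 0)/0.00125 = 1347.7920; round gives code 1348.
V_rec = 0 + 1348·0.00125 = 1.685 V.
V_in − V_rec = -0.00026 V = -0.260 mV.

-0.260 mV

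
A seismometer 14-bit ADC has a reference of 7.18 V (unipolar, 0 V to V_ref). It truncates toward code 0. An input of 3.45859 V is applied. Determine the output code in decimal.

Full-scale span = 7.18 V; LSB = 7.18/2^14 = 438.23 µV.
(V_in − V_low)/LSB = (3.45859 − 0) / 0.000438232 = 7892.136.
⌊·⌋(7892.136) = 7892.

code 7892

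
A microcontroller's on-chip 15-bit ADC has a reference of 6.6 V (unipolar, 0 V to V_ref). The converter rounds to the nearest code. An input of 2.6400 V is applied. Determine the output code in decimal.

code 13107

Full-scale span = 6.6 V; LSB = 6.6/2^15 = 201.42 µV.
(V_in − V_low)/LSB = (2.6400 − 0) / 0.000201416 = 13107.200.
round(13107.200) = 13107.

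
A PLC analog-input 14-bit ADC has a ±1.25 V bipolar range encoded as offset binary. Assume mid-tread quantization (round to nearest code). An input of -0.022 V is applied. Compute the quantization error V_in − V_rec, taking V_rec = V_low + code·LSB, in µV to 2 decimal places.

Step size: 2.5 V ÷ 2^14 = 152.59 µV.
(V_in − V_low)/LSB = (-0.022 − (−1.25))/0.000152588 = 8047.8208 → code 8048 (round).
Code 8048 maps back to (−1.25) + 8048×0.000152588 V = -0.021972656 V.
V_in − V_rec = -2.73438e-05 V = -27.34 µV.

-27.34 µV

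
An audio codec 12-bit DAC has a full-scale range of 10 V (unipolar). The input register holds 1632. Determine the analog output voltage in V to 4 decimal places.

LSB = 10 V / 2^12 = 2.441 mV.
V_out = 0 + 1632 × 0.00244141 V = 3.98438 V.

3.9844 V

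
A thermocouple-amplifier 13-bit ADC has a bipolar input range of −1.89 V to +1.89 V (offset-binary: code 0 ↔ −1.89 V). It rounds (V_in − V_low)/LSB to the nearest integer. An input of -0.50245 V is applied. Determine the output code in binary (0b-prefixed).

LSB = 3.78 V / 8192 = 461.43 µV.
(V_in − V_low)/LSB = (-0.50245 − (−1.89)) / 0.000461426 = 3007.092.
Round → code 3007.
In binary (0b-prefixed): 0b101110111111.

code 0b101110111111 (decimal 3007)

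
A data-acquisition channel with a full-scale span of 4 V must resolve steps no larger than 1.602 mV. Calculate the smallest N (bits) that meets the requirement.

Number of steps required ≥ 4 V / 1.602 mV = 2496.88.
Need 2^N ≥ 2496.88; 2^11 = 2048, 2^12 = 4096.
Minimum N = 12.

12 bits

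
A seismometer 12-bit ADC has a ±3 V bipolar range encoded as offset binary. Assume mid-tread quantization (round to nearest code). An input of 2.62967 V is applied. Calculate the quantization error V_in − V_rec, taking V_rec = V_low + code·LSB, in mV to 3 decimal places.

LSB = 6/2^12 = 1.465 mV.
(V_in − V_low)/LSB = (2.62967 − (−3))/0.00146484 = 3843.1881 → code 3843 (round).
Reconstructed: 2.6293945 V.
V_in − V_rec = 0.000275469 V = 0.275 mV.

0.275 mV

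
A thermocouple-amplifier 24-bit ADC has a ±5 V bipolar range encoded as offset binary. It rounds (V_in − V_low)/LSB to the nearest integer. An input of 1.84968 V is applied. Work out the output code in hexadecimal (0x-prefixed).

With 16777216 levels over 10 V, one step is 0.60 µV.
(V_in − V_low)/LSB = (1.84968 − (−5)) / 5.96046e-07 = 11491856.089.
Round → code 11491856.
In hexadecimal (0x-prefixed): 0xAF5A10.

code 0xAF5A10 (decimal 11491856)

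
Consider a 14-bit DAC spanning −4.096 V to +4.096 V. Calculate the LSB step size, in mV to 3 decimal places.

Full-scale span = 8.192 V.
LSB = 8.192 / 2^14 = 8.192 / 16384 = 0.0005 V = 0.500 mV.

0.500 mV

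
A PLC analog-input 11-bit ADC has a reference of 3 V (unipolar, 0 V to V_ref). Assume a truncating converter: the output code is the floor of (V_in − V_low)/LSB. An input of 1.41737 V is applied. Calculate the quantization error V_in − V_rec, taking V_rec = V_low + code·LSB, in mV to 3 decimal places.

One LSB is 3 V / 2048 = 1.465 mV.
(V_in − V_low)/LSB = (1.41737 − 0)/0.00146484 = 967.5913 → code 967 (floor).
Code 967 maps back to 0 + 967×0.00146484 V = 1.4165039 V.
V_in − V_rec = 0.000866094 V = 0.866 mV.

0.866 mV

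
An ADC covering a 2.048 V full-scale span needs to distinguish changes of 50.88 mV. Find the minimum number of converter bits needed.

6 bits

Number of steps required ≥ 2.048 V / 50.88 mV = 40.25.
Need 2^N ≥ 40.25; 2^5 = 32, 2^6 = 64.
Minimum N = 6.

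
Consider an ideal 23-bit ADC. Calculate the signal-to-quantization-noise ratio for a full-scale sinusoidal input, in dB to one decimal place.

140.2 dB

SNR ≈ 6.02·N + 1.76 dB = 6.02·23 + 1.76 = 140.22 dB.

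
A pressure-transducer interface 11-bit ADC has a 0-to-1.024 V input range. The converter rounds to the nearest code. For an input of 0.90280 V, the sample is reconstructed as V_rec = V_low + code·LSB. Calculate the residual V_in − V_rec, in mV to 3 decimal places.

One LSB is 1.024 V / 2048 = 0.500 mV.
(V_in − V_low)/LSB = (0.90280 − 0)/0.0005 = 1805.6000 → code 1806 (round).
V_rec = 0 + 1806·0.0005 = 0.903 V.
Error = 0.90280 − 0.903 = -0.0002 V = -0.200 mV.

-0.200 mV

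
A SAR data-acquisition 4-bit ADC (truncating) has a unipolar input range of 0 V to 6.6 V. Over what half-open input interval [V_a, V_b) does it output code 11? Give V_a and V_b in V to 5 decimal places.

LSB = 6.6/2^4 = 412.500 mV.
V_a = V_low + 11·LSB = 4.5375 V; V_b = V_low + 12·LSB = 4.95 V.

[4.53750 V, 4.95000 V)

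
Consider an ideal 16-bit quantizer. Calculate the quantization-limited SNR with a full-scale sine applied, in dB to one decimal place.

SNR ≈ 6.02·N + 1.76 dB = 6.02·16 + 1.76 = 98.08 dB.

98.1 dB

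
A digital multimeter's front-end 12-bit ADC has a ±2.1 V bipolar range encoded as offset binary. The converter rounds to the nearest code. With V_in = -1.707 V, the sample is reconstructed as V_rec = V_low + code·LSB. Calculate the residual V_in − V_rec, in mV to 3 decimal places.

LSB = 4.2/2^12 = 1.025 mV.
(V_in − V_low)/LSB = (-1.707 − (−2.1))/0.00102539 = 383.2686 → code 383 (round).
V_rec = (−2.1) + 383·0.00102539 = -1.7072754 V.
V_in − V_rec = 0.000275391 V = 0.275 mV.

0.275 mV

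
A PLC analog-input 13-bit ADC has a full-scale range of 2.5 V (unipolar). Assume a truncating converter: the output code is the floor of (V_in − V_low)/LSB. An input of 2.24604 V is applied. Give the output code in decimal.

code 7359

With 8192 levels over 2.5 V, one step is 305.18 µV.
(V_in − V_low)/LSB = (2.24604 − 0) / 0.000305176 = 7359.824.
⌊·⌋(7359.824) = 7359.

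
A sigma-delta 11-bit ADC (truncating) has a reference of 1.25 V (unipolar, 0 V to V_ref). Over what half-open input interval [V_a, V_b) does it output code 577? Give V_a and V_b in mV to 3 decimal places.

LSB = 1.25/2^11 = 0.610 mV.
V_a = V_low + 577·LSB = 0.352173 V; V_b = V_low + 578·LSB = 0.352783 V.

[352.173 mV, 352.783 mV)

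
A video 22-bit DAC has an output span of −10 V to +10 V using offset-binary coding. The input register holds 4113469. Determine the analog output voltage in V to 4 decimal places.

LSB = 20 V / 2^22 = 4.77 µV.
V_out = (−10) + 4113469 × 4.76837e-06 V = 9.61455 V.

9.6145 V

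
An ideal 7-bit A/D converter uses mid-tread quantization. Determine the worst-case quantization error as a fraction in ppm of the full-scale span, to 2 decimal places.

Rounding → worst-case error = ½ LSB = V_FS/2^8, so 1e+06/256 = 3906.25 ppm of full scale.

3906.25 ppm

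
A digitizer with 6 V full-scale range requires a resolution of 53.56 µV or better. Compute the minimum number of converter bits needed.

17 bits

Number of steps required ≥ 6 V / 53.56 µV = 112023.90.
Need 2^N ≥ 112023.90; 2^16 = 65536, 2^17 = 131072.
Minimum N = 17.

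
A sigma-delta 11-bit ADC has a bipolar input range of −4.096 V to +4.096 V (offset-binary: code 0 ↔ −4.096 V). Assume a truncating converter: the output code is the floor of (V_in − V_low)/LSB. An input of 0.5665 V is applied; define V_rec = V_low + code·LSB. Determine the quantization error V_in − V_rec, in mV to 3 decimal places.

2.500 mV

One LSB is 8.192 V / 2048 = 4.000 mV.
Scaled input = 1165.6250 LSBs, so code = 1165.
Reconstructed: 0.564 V.
V_in − V_rec = 0.0025 V = 2.500 mV.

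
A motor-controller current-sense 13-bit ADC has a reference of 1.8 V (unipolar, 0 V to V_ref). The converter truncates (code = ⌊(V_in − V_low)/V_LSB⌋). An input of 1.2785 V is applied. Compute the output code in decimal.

Full-scale span = 1.8 V; LSB = 1.8/2^13 = 219.73 µV.
(1.2785 − 0) / 0.000219727 = 5818.596 LSBs.
⌊·⌋(5818.596) = 5818.

code 5818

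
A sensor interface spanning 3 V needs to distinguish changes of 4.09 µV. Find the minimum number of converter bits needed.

20 bits

Number of steps required ≥ 3 V / 4.09 µV = 733496.33.
Need 2^N ≥ 733496.33; 2^19 = 524288, 2^20 = 1048576.
Minimum N = 20.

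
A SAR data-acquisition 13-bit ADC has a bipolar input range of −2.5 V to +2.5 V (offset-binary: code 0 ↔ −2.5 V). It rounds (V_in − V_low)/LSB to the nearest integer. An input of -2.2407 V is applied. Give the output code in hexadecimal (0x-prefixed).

Full-scale span = 5 V; LSB = 5/2^13 = 0.610 mV.
Input sits at 424.837 steps above V_low.
So the output code is 425.
In hexadecimal (0x-prefixed): 0x1A9.

code 0x1A9 (decimal 425)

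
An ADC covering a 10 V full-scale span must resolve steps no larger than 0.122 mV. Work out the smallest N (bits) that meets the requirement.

17 bits

Number of steps required ≥ 10 V / 0.122 mV = 81967.21.
Need 2^N ≥ 81967.21; 2^16 = 65536, 2^17 = 131072.
Minimum N = 17.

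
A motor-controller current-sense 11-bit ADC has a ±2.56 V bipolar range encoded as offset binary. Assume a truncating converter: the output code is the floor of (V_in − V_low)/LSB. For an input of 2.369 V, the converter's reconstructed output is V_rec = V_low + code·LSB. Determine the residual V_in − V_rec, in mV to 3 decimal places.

LSB = 5.12/2^11 = 2.500 mV.
(V_in − V_low)/LSB = (2.369 − (−2.56))/0.0025 = 1971.6000 → code 1971 (floor).
Code 1971 maps back to (−2.56) + 1971×0.0025 V = 2.3675 V.
Error = 2.369 − 2.3675 = 0.0015 V = 1.500 mV.

1.500 mV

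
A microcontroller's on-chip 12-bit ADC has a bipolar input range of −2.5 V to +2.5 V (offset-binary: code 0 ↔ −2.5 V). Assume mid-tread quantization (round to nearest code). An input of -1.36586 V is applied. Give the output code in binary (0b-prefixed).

code 0b1110100001 (decimal 929)

With 4096 levels over 5 V, one step is 1.221 mV.
Input sits at 929.087 steps above V_low.
round(929.087) = 929.
In binary (0b-prefixed): 0b1110100001.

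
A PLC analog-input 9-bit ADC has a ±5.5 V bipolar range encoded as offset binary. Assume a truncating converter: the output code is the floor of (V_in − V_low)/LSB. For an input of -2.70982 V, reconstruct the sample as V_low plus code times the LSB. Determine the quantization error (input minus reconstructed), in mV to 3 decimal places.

18.696 mV

One LSB is 11 V / 512 = 21.484 mV.
(-2.70982 − (−5.5))/0.0214844 = 129.8702; ⌊·⌋ gives code 129.
V_rec = (−5.5) + 129·0.0214844 = -2.7285156 V.
Difference: 0.0186956 V → 18.696 mV.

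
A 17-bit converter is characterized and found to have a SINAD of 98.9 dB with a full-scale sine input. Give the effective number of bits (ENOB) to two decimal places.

16.14 bits

ENOB = (SINAD − 1.76) / 6.02 = (98.9 − 1.76)/6.02 = 16.136.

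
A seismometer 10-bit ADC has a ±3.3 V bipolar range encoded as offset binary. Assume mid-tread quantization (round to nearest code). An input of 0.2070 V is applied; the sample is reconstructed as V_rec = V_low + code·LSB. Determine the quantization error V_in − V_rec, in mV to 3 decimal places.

Step size: 6.6 V ÷ 2^10 = 6.445 mV.
(0.2070 − (−3.3))/0.00644531 = 544.1164; round gives code 544.
Reconstructed: 0.20625 V.
V_in − V_rec = 0.00075 V = 0.750 mV.

0.750 mV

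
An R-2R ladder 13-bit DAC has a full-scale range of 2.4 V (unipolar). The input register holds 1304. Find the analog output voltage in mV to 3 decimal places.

382.031 mV

LSB = 2.4 V / 2^13 = 292.97 µV.
V_out = 0 + 1304 × 0.000292969 V = 0.382031 V.
= 382.031 mV.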